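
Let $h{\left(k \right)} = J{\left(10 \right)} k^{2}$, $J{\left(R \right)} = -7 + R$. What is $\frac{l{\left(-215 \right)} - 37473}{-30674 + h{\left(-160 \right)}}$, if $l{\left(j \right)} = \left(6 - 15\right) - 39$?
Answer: $- \frac{37521}{46126} \approx -0.81345$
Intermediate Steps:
$l{\left(j \right)} = -48$ ($l{\left(j \right)} = -9 - 39 = -48$)
$h{\left(k \right)} = 3 k^{2}$ ($h{\left(k \right)} = \left(-7 + 10\right) k^{2} = 3 k^{2}$)
$\frac{l{\left(-215 \right)} - 37473}{-30674 + h{\left(-160 \right)}} = \frac{-48 - 37473}{-30674 + 3 \left(-160\right)^{2}} = - \frac{37521}{-30674 + 3 \cdot 25600} = - \frac{37521}{-30674 + 76800} = - \frac{37521}{46126}$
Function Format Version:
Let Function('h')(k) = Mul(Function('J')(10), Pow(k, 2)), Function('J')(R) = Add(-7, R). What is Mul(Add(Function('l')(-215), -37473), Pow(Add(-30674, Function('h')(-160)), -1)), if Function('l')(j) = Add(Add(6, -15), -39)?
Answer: Rational(-37521, 46126) ≈ -0.81345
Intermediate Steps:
Function('l')(j) = -48 (Function('l')(j) = Add(-9, -39) = -48)
Function('h')(k) = Mul(3, Pow(k, 2)) (Function('h')(k) = Mul(Add(-7, 10), Pow(k, 2)) = Mul(3, Pow(k, 2)))
Mul(Add(Function('l')(-215), -37473), Pow(Add(-30674, Function('h')(-160)), -1)) = Mul(Add(-48, -37473), Pow(Add(-30674, Mul(3, Pow(-160, 2))), -1)) = Mul(-37521, Pow(Add(-30674, Mul(3, 25600)), -1)) = Mul(-37521, Pow(Add(-30674, 76800), -1)) = Mul(-37521, Pow(46126, -1)) = Mul(-37521, Rational(1, 46126)) = Rational(-37521, 46126)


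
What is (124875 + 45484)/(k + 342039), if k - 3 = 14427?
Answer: 170359/356469 ≈ 0.47791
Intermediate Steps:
k = 14430 (k = 3 + 14427 = 14430)
(124875 + 45484)/(k + 342039) = (124875 + 45484)/(14430 + 342039) = 170359/356469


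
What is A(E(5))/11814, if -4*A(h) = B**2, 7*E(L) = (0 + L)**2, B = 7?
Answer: -49/47256 ≈ -0.0010369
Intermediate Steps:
E(L) = L**2/7 (E(L) = (0 + L)**2/7 = L**2/7)
A(h) = -49/4 (A(h) = -1/4*7**2 = -1/4*49 = -49/4)
A(E(5))/11814 = -49/4/11814 = -49/4*1/11814 = -49/47256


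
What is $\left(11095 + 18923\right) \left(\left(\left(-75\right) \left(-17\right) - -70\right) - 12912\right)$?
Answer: $-347218206$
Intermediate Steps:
$\left(11095 + 18923\right) \left(\left(\left(-75\right) \left(-17\right) - -70\right) - 12912\right) = 30018 \left(\left(1275 + 70\right) - 12912\right) = 30018 \left(1345 - 12912\right) = 30018 \left(-11567\right) = -347218206$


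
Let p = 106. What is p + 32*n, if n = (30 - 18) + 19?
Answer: 1098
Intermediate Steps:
n = 31 (n = 12 + 19 = 31)
p + 32*n = 106 + 32*31 = 106 + 992 = 1098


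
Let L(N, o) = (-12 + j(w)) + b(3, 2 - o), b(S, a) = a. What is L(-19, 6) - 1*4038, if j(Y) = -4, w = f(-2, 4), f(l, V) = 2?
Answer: -4058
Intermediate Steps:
w = 2
L(N, o) = -14 - o (L(N, o) = (-12 - 4) + (2 - o) = -16 + (2 - o) = -14 - o)
L(-19, 6) - 1*4038 = (-14 - 1*6) - 1*4038 = (-14 - 6) - 4038 = -20 - 4038 = -4058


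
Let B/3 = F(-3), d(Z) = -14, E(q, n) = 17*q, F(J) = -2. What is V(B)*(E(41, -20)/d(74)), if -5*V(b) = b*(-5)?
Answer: 2091/7 ≈ 298.71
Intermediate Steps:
B = -6 (B = 3*(-2) = -6)
V(b) = b (V(b) = -b*(-5)/5 = -(-1)*b = b)
V(B)*(E(41, -20)/d(74)) = -6*17*41/(-14) = -4182*(-1)/14 = -6*(-697/14) = 2091/7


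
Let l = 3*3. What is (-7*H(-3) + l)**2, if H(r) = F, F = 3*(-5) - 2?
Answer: 16384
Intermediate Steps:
F = -17 (F = -15 - 2 = -17)
H(r) = -17
l = 9
(-7*H(-3) + l)**2 = (-7*(-17) + 9)**2 = (119 + 9)**2 = 128**2 = 16384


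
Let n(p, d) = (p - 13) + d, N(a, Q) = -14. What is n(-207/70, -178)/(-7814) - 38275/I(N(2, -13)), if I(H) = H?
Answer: 1495417827/546980 ≈ 2734.0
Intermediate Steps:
n(p, d) = -13 + d + p (n(p, d) = (-13 + p) + d = -13 + d + p)
n(-207/70, -178)/(-7814) - 38275/I(N(2, -13)) = (-13 - 178 - 207/70)/(-7814) - 38275/(-14) = (-13 - 178 - 207*1/70)*(-1/7814) - 38275*(-1/14) = (-13 - 178 - 207/70)*(-1/7814) + 38275/14 = -13577/70*(-1/7814) + 38275/14 = 13577/546980 + 38275/14 = 1495417827/546980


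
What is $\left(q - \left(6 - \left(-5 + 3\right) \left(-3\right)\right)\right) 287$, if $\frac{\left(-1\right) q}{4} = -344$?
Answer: $394912$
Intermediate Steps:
$q = 1376$ ($q = \left(-4\right) \left(-344\right) = 1376$)
$\left(q - \left(6 - \left(-5 + 3\right) \left(-3\right)\right)\right) 287 = \left(1376 - \left(6 - \left(-5 + 3\right) \left(-3\right)\right)\right) 287 = \left(1376 - 0\right) 287 = \left(1376 + \left(-6 + 6\right)\right) 287 = \left(1376 + 0\right) 287 = 1376 \cdot 287 = 394912$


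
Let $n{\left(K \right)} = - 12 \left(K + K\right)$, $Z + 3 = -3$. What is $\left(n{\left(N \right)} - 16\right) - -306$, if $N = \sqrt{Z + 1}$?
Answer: $290 - 24 i \sqrt{5} \approx 290.0 - 53.666 i$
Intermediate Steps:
$Z = -6$ ($Z = -3 - 3 = -6$)
$N = i \sqrt{5}$ ($N = \sqrt{-6 + 1} = \sqrt{-5} = i \sqrt{5} \approx 2.2361 i$)
$n{\left(K \right)} = - 24 K$ ($n{\left(K \right)} = - 12 \cdot 2 K = - 24 K$)
$\left(n{\left(N \right)} - 16\right) - -306 = \left(- 24 i \sqrt{5} - 16\right) - -306 = \left(- 24 i \sqrt{5} - 16\right) + 306 = \left(-16 - 24 i \sqrt{5}\right) + 306 = 290 - 24 i \sqrt{5}$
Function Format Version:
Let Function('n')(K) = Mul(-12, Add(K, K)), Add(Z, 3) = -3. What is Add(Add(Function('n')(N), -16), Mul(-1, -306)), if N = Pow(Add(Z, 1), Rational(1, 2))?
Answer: Add(290, Mul(-24, I, Pow(5, Rational(1, 2)))) ≈ Add(290.00, Mul(-53.666, I))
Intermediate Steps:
Z = -6 (Z = Add(-3, -3) = -6)
N = Mul(I, Pow(5, Rational(1, 2))) (N = Pow(Add(-6, 1), Rational(1, 2)) = Pow(-5, Rational(1, 2)) = Mul(I, Pow(5, Rational(1, 2))) ≈ Mul(2.2361, I))
Function('n')(K) = Mul(-24, K) (Function('n')(K) = Mul(-12, Mul(2, K)) = Mul(-24, K))
Add(Add(Function('n')(N), -16), Mul(-1, -306)) = Add(Add(Mul(-24, Mul(I, Pow(5, Rational(1, 2)))), -16), Mul(-1, -306)) = Add(Add(Mul(-24, I, Pow(5, Rational(1, 2))), -16), 306) = Add(Add(-16, Mul(-24, I, Pow(5, Rational(1, 2)))), 306) = Add(290, Mul(-24, I, Pow(5, Rational(1, 2))))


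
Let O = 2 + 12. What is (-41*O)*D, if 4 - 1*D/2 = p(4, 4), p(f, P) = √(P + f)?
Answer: -4592 + 2296*√2 ≈ -1345.0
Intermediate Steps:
O = 14
D = 8 - 4*√2 (D = 8 - 2*√(4 + 4) = 8 - 4*√2 ≈ 2.3431)
(-41*O)*D = (-41*14)*(8 - 4*√2) = -574*(8 - 4*√2) = -4592 + 2296*√2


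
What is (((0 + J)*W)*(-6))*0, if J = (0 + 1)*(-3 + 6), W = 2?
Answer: 0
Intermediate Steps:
J = 3 (J = 1*3 = 3)
(((0 + J)*W)*(-6))*0 = (((0 + 3)*2)*(-6))*0 = ((3*2)*(-6))*0 = (6*(-6))*0 = -36*0 = 0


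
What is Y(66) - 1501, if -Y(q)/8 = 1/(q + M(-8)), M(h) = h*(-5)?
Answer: -79557/53 ≈ -1501.1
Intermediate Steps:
M(h) = -5*h
Y(q) = -8/(40 + q) (Y(q) = -8/(q - 5*(-8)) = -8/(q + 40) = -8/(40 + q))
Y(66) - 1501 = -8/(40 + 66) - 1501 = -8/106 - 1501 = -8*1/106 - 1501 = -4/53 - 1501 = -79557/53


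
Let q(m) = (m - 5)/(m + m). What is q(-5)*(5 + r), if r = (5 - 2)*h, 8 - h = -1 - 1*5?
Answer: 47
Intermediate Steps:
q(m) = (-5 + m)/(2*m) (q(m) = (-5 + m)/((2*m)) = (-5 + m)*(1/(2*m)) = (-5 + m)/(2*m))
h = 14 (h = 8 - (-1 - 1*5) = 8 - (-1 - 5) = 8 - 1*(-6) = 8 + 6 = 14)
r = 42 (r = (5 - 2)*14 = 3*14 = 42)
q(-5)*(5 + r) = ((½)*(-5 - 5)/(-5))*(5 + 42) = ((½)*(-⅕)*(-10))*47 = 1*47 = 47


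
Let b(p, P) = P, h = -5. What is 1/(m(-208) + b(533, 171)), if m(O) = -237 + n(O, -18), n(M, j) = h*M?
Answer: 1/974 ≈ 0.0010267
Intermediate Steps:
n(M, j) = -5*M
m(O) = -237 - 5*O
1/(m(-208) + b(533, 171)) = 1/((-237 - 5*(-208)) + 171) = 1/((-237 + 1040) + 171) = 1/(803 + 171) = 1/974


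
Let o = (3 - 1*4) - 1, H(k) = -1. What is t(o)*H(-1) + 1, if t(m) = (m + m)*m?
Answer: -7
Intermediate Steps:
o = -2 (o = (3 - 4) - 1 = -1 - 1 = -2)
t(m) = 2*m² (t(m) = (2*m)*m = 2*m²)
t(o)*H(-1) + 1 = (2*(-2)²)*(-1) + 1 = (2*4)*(-1) + 1 = 8*(-1) + 1 = -8 + 1 = -7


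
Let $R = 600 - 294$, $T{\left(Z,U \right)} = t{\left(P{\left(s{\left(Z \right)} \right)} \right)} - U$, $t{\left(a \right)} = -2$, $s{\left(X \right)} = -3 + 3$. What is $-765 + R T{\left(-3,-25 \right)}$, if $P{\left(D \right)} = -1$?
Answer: $6273$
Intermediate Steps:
$s{\left(X \right)} = 0$
$T{\left(Z,U \right)} = -2 - U$
$R = 306$ ($R = 600 - 294 = 306$)
$-765 + R T{\left(-3,-25 \right)} = -765 + 306 \left(-2 - -25\right) = -765 + 306 \left(-2 + 25\right) = -765 + 306 \cdot 23 = -765 + 7038 = 6273$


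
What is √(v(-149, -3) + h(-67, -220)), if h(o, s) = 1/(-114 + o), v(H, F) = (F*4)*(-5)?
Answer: √1965479/181 ≈ 7.7456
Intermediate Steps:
v(H, F) = -20*F (v(H, F) = (4*F)*(-5) = -20*F)
√(v(-149, -3) + h(-67, -220)) = √(-20*(-3) + 1/(-114 - 67)) = √(60 + 1/(-181)) = √(60 - 1/181) = √(10859/181) = √1965479/181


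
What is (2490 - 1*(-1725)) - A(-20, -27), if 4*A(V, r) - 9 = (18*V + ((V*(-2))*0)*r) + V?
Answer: 17231/4 ≈ 4307.8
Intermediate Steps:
A(V, r) = 9/4 + 19*V/4 (A(V, r) = 9/4 + ((18*V + ((V*(-2))*0)*r) + V)/4 = 9/4 + ((18*V + (-2*V*0)*r) + V)/4 = 9/4 + ((18*V + 0*r) + V)/4 = 9/4 + ((18*V + 0) + V)/4 = 9/4 + (18*V + V)/4 = 9/4 + (19*V)/4 = 9/4 + 19*V/4)
(2490 - 1*(-1725)) - A(-20, -27) = (2490 - 1*(-1725)) - (9/4 + (19/4)*(-20)) = (2490 + 1725) - (9/4 - 95) = 4215 - 1*(-371/4) = 4215 + 371/4 = 17231/4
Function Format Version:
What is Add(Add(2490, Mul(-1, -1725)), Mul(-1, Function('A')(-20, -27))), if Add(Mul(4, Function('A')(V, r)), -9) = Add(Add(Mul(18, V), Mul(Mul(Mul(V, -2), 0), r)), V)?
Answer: Rational(17231, 4) ≈ 4307.8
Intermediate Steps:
Function('A')(V, r) = Add(Rational(9, 4), Mul(Rational(19, 4), V)) (Function('A')(V, r) = Add(Rational(9, 4), Mul(Rational(1, 4), Add(Add(Mul(18, V), Mul(Mul(Mul(V, -2), 0), r)), V))) = Add(Rational(9, 4), Mul(Rational(1, 4), Add(Add(Mul(18, V), Mul(Mul(Mul(-2, V), 0), r)), V))) = Add(Rational(9, 4), Mul(Rational(1, 4), Add(Add(Mul(18, V), Mul(0, r)), V))) = Add(Rational(9, 4), Mul(Rational(1, 4), Add(Add(Mul(18, V), 0), V))) = Add(Rational(9, 4), Mul(Rational(1, 4), Add(Mul(18, V), V))) = Add(Rational(9, 4), Mul(Rational(1, 4), Mul(19, V))) = Add(Rational(9, 4), Mul(Rational(19, 4), V)))
Add(Add(2490, Mul(-1, -1725)), Mul(-1, Function('A')(-20, -27))) = Add(Add(2490, Mul(-1, -1725)), Mul(-1, Add(Rational(9, 4), Mul(Rational(19, 4), -20)))) = Add(Add(2490, 1725), Mul(-1, Add(Rational(9, 4), -95))) = Add(4215, Mul(-1, Rational(-371, 4))) = Add(4215, Rational(371, 4)) = Rational(17231, 4)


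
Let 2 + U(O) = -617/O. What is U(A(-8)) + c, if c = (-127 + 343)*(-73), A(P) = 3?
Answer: -47927/3 ≈ -15976.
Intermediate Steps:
c = -15768 (c = 216*(-73) = -15768)
U(O) = -2 - 617/O
U(A(-8)) + c = (-2 - 617/3) - 15768 = -623/3 - 15768 = -47927/3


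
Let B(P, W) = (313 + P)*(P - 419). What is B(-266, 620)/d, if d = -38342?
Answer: 32195/38342 ≈ 0.83968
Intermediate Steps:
B(P, W) = (-419 + P)*(313 + P) (B(P, W) = (313 + P)*(-419 + P) = (-419 + P)*(313 + P))
B(-266, 620)/d = (-131147 + (-266)² - 106*(-266))/(-38342) = (-131147 + 70756 + 28196)*(-1/38342) = -32195*(-1/38342) = 32195/38342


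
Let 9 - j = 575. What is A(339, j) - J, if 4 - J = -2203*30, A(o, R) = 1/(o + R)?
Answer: -15003339/227 ≈ -66094.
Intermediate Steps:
j = -566 (j = 9 - 1*575 = 9 - 575 = -566)
A(o, R) = 1/(R + o)
J = 66094 (J = 4 - (-2203)*30 = 4 - 1*(-66090) = 4 + 66090 = 66094)
A(339, j) - J = 1/(-566 + 339) - 1*66094 = 1/(-227) - 66094 = -1/227 - 66094 = -15003339/227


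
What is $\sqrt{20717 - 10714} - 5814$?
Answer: $-5814 + \sqrt{10003} \approx -5714.0$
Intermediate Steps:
$\sqrt{20717 - 10714} - 5814 = \sqrt{10003} - 5814 = -5814 + \sqrt{10003}$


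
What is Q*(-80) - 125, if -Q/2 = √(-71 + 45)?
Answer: -125 + 160*I*√26 ≈ -125.0 + 815.84*I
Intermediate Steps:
Q = -2*I*√26 (Q = -2*√(-71 + 45) = -2*I*√26 ≈ -10.198*I)
Q*(-80) - 125 = -2*I*√26*(-80) - 125 = 160*I*√26 - 125 = -125 + 160*I*√26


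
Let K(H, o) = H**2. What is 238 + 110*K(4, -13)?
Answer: 1998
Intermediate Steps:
238 + 110*K(4, -13) = 238 + 110*4**2 = 238 + 110*16 = 238 + 1760 = 1998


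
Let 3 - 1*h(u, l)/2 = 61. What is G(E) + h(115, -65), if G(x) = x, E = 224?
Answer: 108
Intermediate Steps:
h(u, l) = -116 (h(u, l) = 6 - 2*61 = 6 - 122 = -116)
G(E) + h(115, -65) = 224 - 116 = 108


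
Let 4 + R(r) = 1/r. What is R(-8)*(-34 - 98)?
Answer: 1089/2 ≈ 544.50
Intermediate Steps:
R(r) = -4 + 1/r
R(-8)*(-34 - 98) = (-4 + 1/(-8))*(-34 - 98) = (-4 - 1/8)*(-132) = -33/8*(-132) = 1089/2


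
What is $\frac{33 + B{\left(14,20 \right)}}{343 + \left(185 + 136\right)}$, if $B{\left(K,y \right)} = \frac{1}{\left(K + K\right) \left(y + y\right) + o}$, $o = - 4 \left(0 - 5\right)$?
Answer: $\frac{37621}{756960} \approx 0.0497$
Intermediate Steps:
$o = 20$ ($o = \left(-4\right) \left(-5\right) = 20$)
$B{\left(K,y \right)} = \frac{1}{20 + 4 K y}$ ($B{\left(K,y \right)} = \frac{1}{\left(K + K\right) \left(y + y\right) + 20} = \frac{1}{2 K 2 y + 20} = \frac{1}{4 K y + 20} = \frac{1}{20 + 4 K y}$)
$\frac{33 + B{\left(14,20 \right)}}{343 + \left(185 + 136\right)} = \frac{33 + \frac{1}{4 \left(5 + 14 \cdot 20\right)}}{343 + \left(185 + 136\right)} = \frac{33 + \frac{1}{4 \left(5 + 280\right)}}{343 + 321} = \frac{33 + \frac{1}{4 \cdot 285}}{664} = \left(33 + \frac{1}{4} \cdot \frac{1}{285}\right) \frac{1}{664} = \left(33 + \frac{1}{1140}\right) \frac{1}{664} = \frac{37621}{1140} \cdot \frac{1}{664} = \frac{37621}{756960}$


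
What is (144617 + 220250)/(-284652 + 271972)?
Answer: -1151/40 ≈ -28.775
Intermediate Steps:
(144617 + 220250)/(-284652 + 271972) = 364867/(-12680) = 364867*(-1/12680) = -1151/40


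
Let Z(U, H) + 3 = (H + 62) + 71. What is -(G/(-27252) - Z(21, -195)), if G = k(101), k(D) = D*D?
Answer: -1761179/27252 ≈ -64.626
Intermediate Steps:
k(D) = D**2
G = 10201 (G = 101**2 = 10201)
Z(U, H) = 130 + H (Z(U, H) = -3 + ((H + 62) + 71) = -3 + ((62 + H) + 71) = -3 + (133 + H) = 130 + H)
-(G/(-27252) - Z(21, -195)) = -(10201/(-27252) - (130 - 195)) = -(10201*(-1/27252) - 1*(-65)) = -(-10201/27252 + 65) = -1*1761179/27252 = -1761179/27252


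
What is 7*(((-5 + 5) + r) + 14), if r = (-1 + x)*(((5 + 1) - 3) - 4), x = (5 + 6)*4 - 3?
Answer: -182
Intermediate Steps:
x = 41 (x = 11*4 - 3 = 44 - 3 = 41)
r = -40 (r = (-1 + 41)*(((5 + 1) - 3) - 4) = 40*((6 - 3) - 4) = 40*(3 - 4) = 40*(-1) = -40)
7*(((-5 + 5) + r) + 14) = 7*(((-5 + 5) - 40) + 14) = 7*((0 - 40) + 14) = 7*(-40 + 14) = 7*(-26) = -182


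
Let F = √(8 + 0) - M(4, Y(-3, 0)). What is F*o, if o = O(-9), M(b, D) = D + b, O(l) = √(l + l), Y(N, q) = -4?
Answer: 12*I ≈ 12.0*I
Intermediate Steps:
O(l) = √2*√l (O(l) = √(2*l) = √2*√l)
o = 3*I*√2 (o = √2*√(-9) = √2*(3*I) = 3*I*√2 ≈ 4.2426*I)
F = 2*√2 (F = √(8 + 0) - (-4 + 4) = √8 - 1*0 = 2*√2 + 0 = 2*√2 ≈ 2.8284)
F*o = (2*√2)*(3*I*√2) = 12*I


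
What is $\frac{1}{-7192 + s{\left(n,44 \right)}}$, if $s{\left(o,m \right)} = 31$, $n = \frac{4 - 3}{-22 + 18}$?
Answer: $- \frac{1}{7161} \approx -0.00013965$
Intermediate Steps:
$n = - \frac{1}{4}$ ($n = 1 \frac{1}{-4} = 1 \left(- \frac{1}{4}\right) = - \frac{1}{4} \approx -0.25$)
$\frac{1}{-7192 + s{\left(n,44 \right)}} = \frac{1}{-7192 + 31} = \frac{1}{-7161} = - \frac{1}{7161}$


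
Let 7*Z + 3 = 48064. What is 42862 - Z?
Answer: 251973/7 ≈ 35996.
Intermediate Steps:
Z = 48061/7 (Z = -3/7 + (⅐)*48064 = -3/7 + 48064/7 = 48061/7 ≈ 6865.9)
42862 - Z = 42862 - 1*48061/7 = 42862 - 48061/7 = 251973/7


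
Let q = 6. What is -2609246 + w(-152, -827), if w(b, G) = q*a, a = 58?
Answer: -2608898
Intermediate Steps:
w(b, G) = 348 (w(b, G) = 6*58 = 348)
-2609246 + w(-152, -827) = -2609246 + 348 = -2608898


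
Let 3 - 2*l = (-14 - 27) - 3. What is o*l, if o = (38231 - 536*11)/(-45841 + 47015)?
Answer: 1519745/2348 ≈ 647.25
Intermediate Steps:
l = 47/2 (l = 3/2 - ((-14 - 27) - 3)/2 = 3/2 - (-41 - 3)/2 = 3/2 - ½*(-44) = 3/2 + 22 = 47/2 ≈ 23.500)
o = 32335/1174 (o = (38231 - 5896)/1174 = 32335*(1/1174) = 32335/1174 ≈ 27.543)
o*l = (32335/1174)*(47/2) = 1519745/2348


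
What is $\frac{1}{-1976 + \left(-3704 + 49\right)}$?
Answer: $- \frac{1}{5631} \approx -0.00017759$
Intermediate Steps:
$\frac{1}{-1976 + \left(-3704 + 49\right)} = \frac{1}{-1976 - 3655} = \frac{1}{-5631} = - \frac{1}{5631}$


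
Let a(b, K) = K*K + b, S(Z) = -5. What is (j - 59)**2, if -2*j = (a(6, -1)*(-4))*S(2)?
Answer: 16641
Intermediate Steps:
a(b, K) = b + K**2 (a(b, K) = K**2 + b = b + K**2)
j = -70 (j = -(6 + (-1)**2)*(-4)*(-5)/2 = -(6 + 1)*(-4)*(-5)/2 = -7*(-4)*(-5)/2 = -(-14)*(-5) = -1/2*140 = -70)
(j - 59)**2 = (-70 - 59)**2 = (-129)**2 = 16641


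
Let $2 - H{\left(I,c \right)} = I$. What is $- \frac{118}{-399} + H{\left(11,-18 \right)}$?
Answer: $- \frac{3473}{399} \approx -8.7043$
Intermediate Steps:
$H{\left(I,c \right)} = 2 - I$
$- \frac{118}{-399} + H{\left(11,-18 \right)} = - \frac{118}{-399} + \left(2 - 11\right) = \left(-118\right) \left(- \frac{1}{399}\right) + \left(2 - 11\right) = \frac{118}{399} - 9 = - \frac{3473}{399}$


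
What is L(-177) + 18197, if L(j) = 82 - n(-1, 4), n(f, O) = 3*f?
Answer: 18282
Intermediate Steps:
L(j) = 85 (L(j) = 82 - 3*(-1) = 82 - 1*(-3) = 82 + 3 = 85)
L(-177) + 18197 = 85 + 18197 = 18282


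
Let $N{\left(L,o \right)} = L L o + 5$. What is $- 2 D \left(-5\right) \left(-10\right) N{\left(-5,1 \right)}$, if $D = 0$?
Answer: $0$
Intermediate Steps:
$N{\left(L,o \right)} = 5 + o L^{2}$ ($N{\left(L,o \right)} = o L^{2} + 5 = 5 + o L^{2}$)
$- 2 D \left(-5\right) \left(-10\right) N{\left(-5,1 \right)} = \left(-2\right) 0 \left(-5\right) \left(-10\right) \left(5 + 1 \left(-5\right)^{2}\right) = 0 \left(-5\right) \left(-10\right) \left(5 + 1 \cdot 25\right) = 0 \left(-10\right) \left(5 + 25\right) = 0 \cdot 30 = 0$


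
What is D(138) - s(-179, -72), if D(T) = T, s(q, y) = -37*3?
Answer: 249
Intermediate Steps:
s(q, y) = -111
D(138) - s(-179, -72) = 138 - 1*(-111) = 138 + 111 = 249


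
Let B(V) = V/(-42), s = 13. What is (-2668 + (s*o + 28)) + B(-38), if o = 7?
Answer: -53510/21 ≈ -2548.1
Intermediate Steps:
B(V) = -V/42 (B(V) = V*(-1/42) = -V/42)
(-2668 + (s*o + 28)) + B(-38) = (-2668 + (13*7 + 28)) - 1/42*(-38) = (-2668 + (91 + 28)) + 19/21 = (-2668 + 119) + 19/21 = -2549 + 19/21 = -53510/21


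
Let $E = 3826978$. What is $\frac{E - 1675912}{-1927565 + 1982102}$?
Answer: $\frac{717022}{18179} \approx 39.442$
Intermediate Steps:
$\frac{E - 1675912}{-1927565 + 1982102} = \frac{3826978 - 1675912}{-1927565 + 1982102} = \frac{2151066}{54537} = 2151066 \cdot \frac{1}{54537} = \frac{717022}{18179}$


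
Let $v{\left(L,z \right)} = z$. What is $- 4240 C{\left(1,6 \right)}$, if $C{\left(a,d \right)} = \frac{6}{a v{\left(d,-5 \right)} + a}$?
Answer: $6360$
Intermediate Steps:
$C{\left(a,d \right)} = - \frac{3}{2 a}$ ($C{\left(a,d \right)} = \frac{6}{a \left(-5\right) + a} = \frac{6}{- 5 a + a} = \frac{6}{\left(-4\right) a} = 6 \left(- \frac{1}{4 a}\right) = - \frac{3}{2 a}$)
$- 4240 C{\left(1,6 \right)} = - 4240 \left(- \frac{3}{2 \cdot 1}\right) = - 4240 \left(\left(- \frac{3}{2}\right) 1\right) = \left(-4240\right) \left(- \frac{3}{2}\right) = 6360$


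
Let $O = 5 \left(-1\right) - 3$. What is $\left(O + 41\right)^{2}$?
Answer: $1089$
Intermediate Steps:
$O = -8$ ($O = -5 - 3 = -8$)
$\left(O + 41\right)^{2} = \left(-8 + 41\right)^{2} = 33^{2} = 1089$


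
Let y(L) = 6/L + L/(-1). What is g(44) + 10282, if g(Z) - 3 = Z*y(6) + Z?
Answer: 10109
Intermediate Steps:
y(L) = -L + 6/L (y(L) = 6/L + L*(-1) = 6/L - L = -L + 6/L)
g(Z) = 3 - 4*Z (g(Z) = 3 + (Z*(-1*6 + 6/6) + Z) = 3 + (Z*(-6 + 6*(⅙)) + Z) = 3 + (Z*(-6 + 1) + Z) = 3 + (Z*(-5) + Z) = 3 + (-5*Z + Z) = 3 - 4*Z)
g(44) + 10282 = (3 - 4*44) + 10282 = (3 - 176) + 10282 = -173 + 10282 = 10109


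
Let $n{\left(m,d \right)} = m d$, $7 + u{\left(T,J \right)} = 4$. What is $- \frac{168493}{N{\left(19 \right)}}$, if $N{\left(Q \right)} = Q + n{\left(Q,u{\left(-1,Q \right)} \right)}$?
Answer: $\frac{168493}{38} \approx 4434.0$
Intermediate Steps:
$u{\left(T,J \right)} = -3$ ($u{\left(T,J \right)} = -7 + 4 = -3$)
$n{\left(m,d \right)} = d m$
$N{\left(Q \right)} = - 2 Q$ ($N{\left(Q \right)} = Q - 3 Q = - 2 Q$)
$- \frac{168493}{N{\left(19 \right)}} = - \frac{168493}{\left(-2\right) 19} = - \frac{168493}{-38} = \left(-168493\right) \left(- \frac{1}{38}\right) = \frac{168493}{38}$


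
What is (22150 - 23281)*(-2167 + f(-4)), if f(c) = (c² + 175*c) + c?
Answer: 3229005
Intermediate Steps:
f(c) = c² + 176*c
(22150 - 23281)*(-2167 + f(-4)) = (22150 - 23281)*(-2167 - 4*(176 - 4)) = -1131*(-2167 - 4*172) = -1131*(-2167 - 688) = -1131*(-2855) = 3229005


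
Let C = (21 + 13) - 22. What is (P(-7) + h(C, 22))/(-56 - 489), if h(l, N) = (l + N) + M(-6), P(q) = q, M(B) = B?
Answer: -21/545 ≈ -0.038532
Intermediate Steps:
C = 12 (C = 34 - 22 = 12)
h(l, N) = -6 + N + l (h(l, N) = (l + N) - 6 = (N + l) - 6 = -6 + N + l)
(P(-7) + h(C, 22))/(-56 - 489) = (-7 + (-6 + 22 + 12))/(-56 - 489) = (-7 + 28)/(-545) = 21*(-1/545) = -21/545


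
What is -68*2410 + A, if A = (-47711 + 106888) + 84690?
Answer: -20013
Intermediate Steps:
A = 143867 (A = 59177 + 84690 = 143867)
-68*2410 + A = -68*2410 + 143867 = -163880 + 143867 = -20013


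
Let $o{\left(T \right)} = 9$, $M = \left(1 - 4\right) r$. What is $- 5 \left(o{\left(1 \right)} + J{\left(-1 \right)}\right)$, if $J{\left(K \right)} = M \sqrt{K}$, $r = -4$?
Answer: $-45 - 60 i \approx -45.0 - 60.0 i$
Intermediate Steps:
$M = 12$ ($M = \left(1 - 4\right) \left(-4\right) = \left(-3\right) \left(-4\right) = 12$)
$J{\left(K \right)} = 12 \sqrt{K}$
$- 5 \left(o{\left(1 \right)} + J{\left(-1 \right)}\right) = - 5 \left(9 + 12 \sqrt{-1}\right) = - 5 \left(9 + 12 i\right) = -45 - 60 i$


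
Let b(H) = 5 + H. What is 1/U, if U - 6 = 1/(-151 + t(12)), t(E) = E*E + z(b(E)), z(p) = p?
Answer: 10/61 ≈ 0.16393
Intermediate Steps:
t(E) = 5 + E + E**2 (t(E) = E*E + (5 + E) = E**2 + (5 + E) = 5 + E + E**2)
U = 61/10 (U = 6 + 1/(-151 + (5 + 12 + 12**2)) = 6 + 1/(-151 + (5 + 12 + 144)) = 6 + 1/(-151 + 161) = 6 + 1/10 = 61/10 ≈ 6.1000)
1/U = 1/(61/10) = 10/61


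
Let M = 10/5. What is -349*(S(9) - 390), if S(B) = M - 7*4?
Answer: 145184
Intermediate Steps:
M = 2 (M = 10*(1/5) = 2)
S(B) = -26 (S(B) = 2 - 7*4 = 2 - 28 = -26)
-349*(S(9) - 390) = -349*(-26 - 390) = -349*(-416) = 145184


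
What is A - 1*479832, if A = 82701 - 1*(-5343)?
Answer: -391788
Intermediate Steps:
A = 88044 (A = 82701 + 5343 = 88044)
A - 1*479832 = 88044 - 1*479832 = 88044 - 479832 = -391788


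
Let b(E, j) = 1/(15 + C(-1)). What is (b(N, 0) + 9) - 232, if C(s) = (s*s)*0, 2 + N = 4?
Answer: -3344/15 ≈ -222.93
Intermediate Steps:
N = 2 (N = -2 + 4 = 2)
C(s) = 0 (C(s) = s²*0 = 0)
b(E, j) = 1/15 (b(E, j) = 1/(15 + 0) = 1/15)
(b(N, 0) + 9) - 232 = (1/15 + 9) - 232 = 136/15 - 232 = -3344/15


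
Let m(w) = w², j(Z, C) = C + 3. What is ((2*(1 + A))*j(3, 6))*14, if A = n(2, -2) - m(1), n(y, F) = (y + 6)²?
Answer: 16128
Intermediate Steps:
j(Z, C) = 3 + C
n(y, F) = (6 + y)²
A = 63 (A = (6 + 2)² - 1*1² = 8² - 1*1 = 64 - 1 = 63)
((2*(1 + A))*j(3, 6))*14 = ((2*(1 + 63))*(3 + 6))*14 = ((2*64)*9)*14 = (128*9)*14 = 1152*14 = 16128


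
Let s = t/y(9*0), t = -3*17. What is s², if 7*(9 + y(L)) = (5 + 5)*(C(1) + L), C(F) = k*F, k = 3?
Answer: 14161/121 ≈ 117.03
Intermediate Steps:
t = -51
C(F) = 3*F
y(L) = -33/7 + 10*L/7 (y(L) = -9 + ((5 + 5)*(3*1 + L))/7 = -9 + (10*(3 + L))/7 = -9 + (30 + 10*L)/7 = -9 + (30/7 + 10*L/7) = -33/7 + 10*L/7)
s = 119/11 (s = -51/(-33/7 + 10*(9*0)/7) = -51/(-33/7 + (10/7)*0) = -51/(-33/7 + 0) = -51/(-33/7) = -51*(-7/33) = 119/11 ≈ 10.818)
s² = (119/11)² = 14161/121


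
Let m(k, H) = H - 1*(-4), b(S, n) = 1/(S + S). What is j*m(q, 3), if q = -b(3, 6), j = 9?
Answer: 63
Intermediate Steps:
b(S, n) = 1/(2*S)
q = -⅙ (q = -1/(2*3) = -1*⅙ = -⅙ ≈ -0.16667)
m(k, H) = 4 + H (m(k, H) = H + 4 = 4 + H)
j*m(q, 3) = 9*(4 + 3) = 9*7 = 63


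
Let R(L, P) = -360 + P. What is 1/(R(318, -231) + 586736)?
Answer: 1/586145 ≈ 1.7061e-6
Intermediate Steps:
1/(R(318, -231) + 586736) = 1/((-360 - 231) + 586736) = 1/(-591 + 586736) = 1/586145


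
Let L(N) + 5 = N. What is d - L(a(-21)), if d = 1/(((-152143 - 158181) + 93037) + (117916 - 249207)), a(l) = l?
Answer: 9063027/348578 ≈ 26.000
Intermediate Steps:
L(N) = -5 + N
d = -1/348578 (d = 1/((-310324 + 93037) - 131291) = 1/(-217287 - 131291) = 1/(-348578) = -1/348578 ≈ -2.8688e-6)
d - L(a(-21)) = -1/348578 - (-5 - 21) = -1/348578 - 1*(-26) = -1/348578 + 26 = 9063027/348578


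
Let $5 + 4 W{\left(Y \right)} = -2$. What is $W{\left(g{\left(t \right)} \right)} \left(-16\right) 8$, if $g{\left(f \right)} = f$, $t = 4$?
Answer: $224$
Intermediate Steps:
$W{\left(Y \right)} = - \frac{7}{4}$ ($W{\left(Y \right)} = - \frac{5}{4} + \frac{1}{4} \left(-2\right) = - \frac{5}{4} - \frac{1}{2} = - \frac{7}{4}$)
$W{\left(g{\left(t \right)} \right)} \left(-16\right) 8 = \left(- \frac{7}{4}\right) \left(-16\right) 8 = 28 \cdot 8 = 224$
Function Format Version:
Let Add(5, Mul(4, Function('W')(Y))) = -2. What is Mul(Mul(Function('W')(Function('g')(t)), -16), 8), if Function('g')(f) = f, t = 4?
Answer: 224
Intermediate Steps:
Function('W')(Y) = Rational(-7, 4) (Function('W')(Y) = Add(Rational(-5, 4), Mul(Rational(1, 4), -2)) = Add(Rational(-5, 4), Rational(-1, 2)) = Rational(-7, 4))
Mul(Mul(Function('W')(Function('g')(t)), -16), 8) = Mul(Mul(Rational(-7, 4), -16), 8) = Mul(28, 8) = 224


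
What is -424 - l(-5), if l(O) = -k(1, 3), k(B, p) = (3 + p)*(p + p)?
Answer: -388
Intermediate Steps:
k(B, p) = 2*p*(3 + p) (k(B, p) = (3 + p)*(2*p) = 2*p*(3 + p))
l(O) = -36 (l(O) = -2*3*(3 + 3) = -2*3*6 = -1*36 = -36)
-424 - l(-5) = -424 - 1*(-36) = -424 + 36 = -388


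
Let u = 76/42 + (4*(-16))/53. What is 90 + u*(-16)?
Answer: 89450/1113 ≈ 80.368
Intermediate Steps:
u = 670/1113 (u = 76*(1/42) - 64*1/53 = 38/21 - 64/53 = 670/1113 ≈ 0.60198)
90 + u*(-16) = 90 + (670/1113)*(-16) = 90 - 10720/1113 = 89450/1113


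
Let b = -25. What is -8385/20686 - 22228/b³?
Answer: 328792783/323218750 ≈ 1.0172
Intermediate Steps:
-8385/20686 - 22228/b³ = -8385/20686 - 22228/((-25)³) = -8385*1/20686 - 22228/(-15625) = -8385/20686 - 22228*(-1/15625) = -8385/20686 + 22228/15625 = 328792783/323218750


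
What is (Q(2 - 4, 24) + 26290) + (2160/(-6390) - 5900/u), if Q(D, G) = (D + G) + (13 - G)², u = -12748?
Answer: 5981208178/226277 ≈ 26433.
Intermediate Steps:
Q(D, G) = D + G + (13 - G)²
(Q(2 - 4, 24) + 26290) + (2160/(-6390) - 5900/u) = (((2 - 4) + 24 + (-13 + 24)²) + 26290) + (2160/(-6390) - 5900/(-12748)) = ((-2 + 24 + 11²) + 26290) + (2160*(-1/6390) - 5900*(-1/12748)) = ((-2 + 24 + 121) + 26290) + (-24/71 + 1475/3187) = (143 + 26290) + 28237/226277 = 26433 + 28237/226277 = 5981208178/226277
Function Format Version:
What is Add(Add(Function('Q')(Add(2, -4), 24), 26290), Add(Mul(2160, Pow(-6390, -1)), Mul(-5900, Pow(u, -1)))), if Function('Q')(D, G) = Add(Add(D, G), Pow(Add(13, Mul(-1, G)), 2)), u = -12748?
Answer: Rational(5981208178, 226277) ≈ 26433.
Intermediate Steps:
Function('Q')(D, G) = Add(D, G, Pow(Add(13, Mul(-1, G)), 2))
Add(Add(Function('Q')(Add(2, -4), 24), 26290), Add(Mul(2160, Pow(-6390, -1)), Mul(-5900, Pow(u, -1)))) = Add(Add(Add(Add(2, -4), 24, Pow(Add(-13, 24), 2)), 26290), Add(Mul(2160, Pow(-6390, -1)), Mul(-5900, Pow(-12748, -1)))) = Add(Add(Add(-2, 24, Pow(11, 2)), 26290), Add(Mul(2160, Rational(-1, 6390)), Mul(-5900, Rational(-1, 12748)))) = Add(Add(Add(-2, 24, 121), 26290), Add(Rational(-24, 71), Rational(1475, 3187))) = Add(Add(143, 26290), Rational(28237, 226277)) = Add(26433, Rational(28237, 226277)) = Rational(5981208178, 226277)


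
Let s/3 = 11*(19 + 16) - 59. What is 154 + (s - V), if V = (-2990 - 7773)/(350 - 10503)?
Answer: 11482433/10153 ≈ 1130.9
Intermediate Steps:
s = 978 (s = 3*(11*(19 + 16) - 59) = 3*(11*35 - 59) = 3*(385 - 59) = 3*326 = 978)
V = 10763/10153 (V = -10763/(-10153) = -10763*(-1/10153) = 10763/10153 ≈ 1.0601)
154 + (s - V) = 154 + (978 - 1*10763/10153) = 154 + (978 - 10763/10153) = 154 + 9918871/10153 = 11482433/10153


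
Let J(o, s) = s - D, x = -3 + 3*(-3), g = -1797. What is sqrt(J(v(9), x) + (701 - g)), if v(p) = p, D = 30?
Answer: 2*sqrt(614) ≈ 49.558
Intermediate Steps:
x = -12 (x = -3 - 9 = -12)
J(o, s) = -30 + s (J(o, s) = s - 1*30 = s - 30 = -30 + s)
sqrt(J(v(9), x) + (701 - g)) = sqrt((-30 - 12) + (701 - 1*(-1797))) = sqrt(-42 + (701 + 1797)) = sqrt(-42 + 2498) = sqrt(2456) = 2*sqrt(614)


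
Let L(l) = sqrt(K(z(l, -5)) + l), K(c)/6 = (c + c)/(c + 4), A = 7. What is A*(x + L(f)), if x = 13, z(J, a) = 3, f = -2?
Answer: 91 + sqrt(154) ≈ 103.41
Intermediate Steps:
K(c) = 12*c/(4 + c) (K(c) = 6*((c + c)/(c + 4)) = 6*((2*c)/(4 + c)) = 6*(2*c/(4 + c)) = 12*c/(4 + c))
L(l) = sqrt(36/7 + l) (L(l) = sqrt(12*3/(4 + 3) + l) = sqrt(12*3/7 + l) = sqrt(12*3*(1/7) + l) = sqrt(36/7 + l))
A*(x + L(f)) = 7*(13 + sqrt(252 + 49*(-2))/7) = 7*(13 + sqrt(252 - 98)/7) = 7*(13 + sqrt(154)/7) = 91 + sqrt(154)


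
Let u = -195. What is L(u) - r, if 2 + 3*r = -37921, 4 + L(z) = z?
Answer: 12442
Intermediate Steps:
L(z) = -4 + z
r = -12641 (r = -2/3 + (1/3)*(-37921) = -2/3 - 37921/3 = -12641)
L(u) - r = (-4 - 195) - 1*(-12641) = -199 + 12641 = 12442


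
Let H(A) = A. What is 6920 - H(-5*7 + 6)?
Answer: 6949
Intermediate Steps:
6920 - H(-5*7 + 6) = 6920 - (-5*7 + 6) = 6920 - (-35 + 6) = 6920 - 1*(-29) = 6920 + 29 = 6949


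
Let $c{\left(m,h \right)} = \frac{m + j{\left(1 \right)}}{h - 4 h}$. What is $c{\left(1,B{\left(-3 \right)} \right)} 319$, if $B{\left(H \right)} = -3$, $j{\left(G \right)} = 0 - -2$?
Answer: $\frac{319}{3} \approx 106.33$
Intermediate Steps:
$j{\left(G \right)} = 2$ ($j{\left(G \right)} = 0 + 2 = 2$)
$c{\left(m,h \right)} = - \frac{2 + m}{3 h}$ ($c{\left(m,h \right)} = \frac{m + 2}{h - 4 h} = \frac{2 + m}{\left(-3\right) h} = \left(2 + m\right) \left(- \frac{1}{3 h}\right) = - \frac{2 + m}{3 h}$)
$c{\left(1,B{\left(-3 \right)} \right)} 319 = \frac{-2 - 1}{3 \left(-3\right)} 319 = \frac{1}{3} \left(- \frac{1}{3}\right) \left(-2 - 1\right) 319 = \frac{1}{3} \left(- \frac{1}{3}\right) \left(-3\right) 319 = \frac{1}{3} \cdot 319 = \frac{319}{3}$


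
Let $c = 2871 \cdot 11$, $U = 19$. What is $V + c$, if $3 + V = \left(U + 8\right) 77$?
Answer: $33657$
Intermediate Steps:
$c = 31581$
$V = 2076$ ($V = -3 + \left(19 + 8\right) 77 = -3 + 27 \cdot 77 = -3 + 2079 = 2076$)
$V + c = 2076 + 31581 = 33657$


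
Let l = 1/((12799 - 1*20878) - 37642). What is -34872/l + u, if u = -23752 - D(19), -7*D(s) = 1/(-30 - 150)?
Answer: 2008892289599/1260 ≈ 1.5944e+9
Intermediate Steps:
D(s) = 1/1260 (D(s) = -1/(7*(-30 - 150)) = -⅐/(-180) = -⅐*(-1/180) = 1/1260)
u = -29927521/1260 (u = -23752 - 1*1/1260 = -23752 - 1/1260 = -29927521/1260 ≈ -23752.)
l = -1/45721 (l = 1/((12799 - 20878) - 37642) = 1/(-8079 - 37642) = 1/(-45721) = -1/45721 ≈ -2.1872e-5)
-34872/l + u = -34872/(-1/45721) - 29927521/1260 = -34872*(-45721) - 29927521/1260 = 1594382712 - 29927521/1260 = 2008892289599/1260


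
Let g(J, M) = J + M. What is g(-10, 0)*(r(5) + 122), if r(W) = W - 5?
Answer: -1220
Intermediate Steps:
r(W) = -5 + W
g(-10, 0)*(r(5) + 122) = (-10 + 0)*((-5 + 5) + 122) = -10*(0 + 122) = -10*122 = -1220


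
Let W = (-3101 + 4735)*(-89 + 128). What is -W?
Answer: -63726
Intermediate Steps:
W = 63726 (W = 1634*39 = 63726)
-W = -1*63726 = -63726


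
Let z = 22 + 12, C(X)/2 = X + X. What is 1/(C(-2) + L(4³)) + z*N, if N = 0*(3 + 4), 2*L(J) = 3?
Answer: -2/13 ≈ -0.15385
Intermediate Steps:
C(X) = 4*X (C(X) = 2*(X + X) = 2*(2*X) = 4*X)
L(J) = 3/2 (L(J) = (½)*3 = 3/2)
z = 34
N = 0 (N = 0*7 = 0)
1/(C(-2) + L(4³)) + z*N = 1/(4*(-2) + 3/2) + 34*0 = 1/(-8 + 3/2) + 0 = 1/(-13/2) + 0 = -2/13 + 0 = -2/13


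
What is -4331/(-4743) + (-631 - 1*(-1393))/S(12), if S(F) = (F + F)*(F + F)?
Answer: 339379/151776 ≈ 2.2361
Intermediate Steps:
S(F) = 4*F² (S(F) = (2*F)*(2*F) = 4*F²)
-4331/(-4743) + (-631 - 1*(-1393))/S(12) = -4331/(-4743) + (-631 - 1*(-1393))/((4*12²)) = -4331*(-1/4743) + (-631 + 1393)/((4*144)) = 4331/4743 + 762/576 = 4331/4743 + 762*(1/576) = 4331/4743 + 127/96 = 339379/151776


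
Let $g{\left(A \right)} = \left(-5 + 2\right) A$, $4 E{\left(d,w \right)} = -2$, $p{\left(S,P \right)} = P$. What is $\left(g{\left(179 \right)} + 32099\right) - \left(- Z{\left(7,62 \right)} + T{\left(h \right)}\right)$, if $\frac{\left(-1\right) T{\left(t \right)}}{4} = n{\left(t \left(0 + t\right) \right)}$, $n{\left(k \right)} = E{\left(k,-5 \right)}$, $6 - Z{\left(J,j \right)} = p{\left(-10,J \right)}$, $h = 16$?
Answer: $31559$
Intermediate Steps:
$Z{\left(J,j \right)} = 6 - J$
$E{\left(d,w \right)} = - \frac{1}{2}$ ($E{\left(d,w \right)} = \frac{1}{4} \left(-2\right) = - \frac{1}{2}$)
$n{\left(k \right)} = - \frac{1}{2}$
$T{\left(t \right)} = 2$ ($T{\left(t \right)} = \left(-4\right) \left(- \frac{1}{2}\right) = 2$)
$g{\left(A \right)} = - 3 A$
$\left(g{\left(179 \right)} + 32099\right) - \left(- Z{\left(7,62 \right)} + T{\left(h \right)}\right) = \left(\left(-3\right) 179 + 32099\right) + \left(\left(6 - 7\right) - 2\right) = \left(-537 + 32099\right) + \left(\left(6 - 7\right) - 2\right) = 31562 - 3 = 31559$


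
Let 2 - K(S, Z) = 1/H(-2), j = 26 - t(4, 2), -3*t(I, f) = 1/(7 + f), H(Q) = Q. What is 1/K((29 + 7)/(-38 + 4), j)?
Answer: ⅖ ≈ 0.40000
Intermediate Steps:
t(I, f) = -1/(3*(7 + f))
j = 703/27 (j = 26 - (-1)/(21 + 3*2) = 26 - (-1)/(21 + 6) = 26 - (-1)/27 = 26 - 1*(-1/27) = 26 + 1/27 = 703/27 ≈ 26.037)
K(S, Z) = 5/2 (K(S, Z) = 2 - 1/(-2) = 2 - 1*(-½) = 2 + ½ = 5/2)
1/K((29 + 7)/(-38 + 4), j) = 1/(5/2) = ⅖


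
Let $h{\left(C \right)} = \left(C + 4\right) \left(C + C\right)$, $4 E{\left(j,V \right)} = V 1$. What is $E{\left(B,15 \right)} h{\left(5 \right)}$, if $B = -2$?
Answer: $\frac{675}{2} \approx 337.5$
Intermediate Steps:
$E{\left(j,V \right)} = \frac{V}{4}$ ($E{\left(j,V \right)} = \frac{V 1}{4} = \frac{V}{4}$)
$h{\left(C \right)} = 2 C \left(4 + C\right)$ ($h{\left(C \right)} = \left(4 + C\right) 2 C = 2 C \left(4 + C\right)$)
$E{\left(B,15 \right)} h{\left(5 \right)} = \frac{1}{4} \cdot 15 \cdot 2 \cdot 5 \left(4 + 5\right) = \frac{15 \cdot 2 \cdot 5 \cdot 9}{4} = \frac{15}{4} \cdot 90 = \frac{675}{2}$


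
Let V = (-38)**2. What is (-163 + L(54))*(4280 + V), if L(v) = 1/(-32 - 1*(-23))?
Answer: -933648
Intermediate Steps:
V = 1444
L(v) = -1/9 (L(v) = 1/(-32 + 23) = 1/(-9) = -1/9)
(-163 + L(54))*(4280 + V) = (-163 - 1/9)*(4280 + 1444) = -1468/9*5724 = -933648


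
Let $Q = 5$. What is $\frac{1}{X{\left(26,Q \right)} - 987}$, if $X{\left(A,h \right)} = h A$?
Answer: $- \frac{1}{857} \approx -0.0011669$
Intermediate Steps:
$X{\left(A,h \right)} = A h$
$\frac{1}{X{\left(26,Q \right)} - 987} = \frac{1}{26 \cdot 5 - 987} = \frac{1}{130 - 987} = \frac{1}{-857} = - \frac{1}{857}$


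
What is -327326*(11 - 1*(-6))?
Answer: -5564542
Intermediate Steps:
-327326*(11 - 1*(-6)) = -327326*(11 + 6) = -327326*17 = -5564542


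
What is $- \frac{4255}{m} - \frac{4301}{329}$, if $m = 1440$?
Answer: $- \frac{1518667}{94752} \approx -16.028$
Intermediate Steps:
$- \frac{4255}{m} - \frac{4301}{329} = - \frac{4255}{1440} - \frac{4301}{329} = \left(-4255\right) \frac{1}{1440} - \frac{4301}{329} = - \frac{851}{288} - \frac{4301}{329} = - \frac{1518667}{94752}$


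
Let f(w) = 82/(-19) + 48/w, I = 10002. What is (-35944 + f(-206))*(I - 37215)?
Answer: 1914470199030/1957 ≈ 9.7827e+8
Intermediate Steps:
f(w) = -82/19 + 48/w (f(w) = 82*(-1/19) + 48/w = -82/19 + 48/w)
(-35944 + f(-206))*(I - 37215) = (-35944 + (-82/19 + 48/(-206)))*(10002 - 37215) = (-35944 + (-82/19 + 48*(-1/206)))*(-27213) = (-35944 + (-82/19 - 24/103))*(-27213) = (-35944 - 8902/1957)*(-27213) = -70351310/1957*(-27213) = 1914470199030/1957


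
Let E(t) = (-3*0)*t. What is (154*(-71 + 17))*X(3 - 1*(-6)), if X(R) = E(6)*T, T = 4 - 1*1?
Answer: 0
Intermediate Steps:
T = 3 (T = 4 - 1 = 3)
E(t) = 0 (E(t) = 0*t = 0)
X(R) = 0 (X(R) = 0*3 = 0)
(154*(-71 + 17))*X(3 - 1*(-6)) = (154*(-71 + 17))*0 = (154*(-54))*0 = -8316*0 = 0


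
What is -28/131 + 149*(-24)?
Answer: -468484/131 ≈ -3576.2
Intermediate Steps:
-28/131 + 149*(-24) = -28*1/131 - 3576 = -28/131 - 3576 = -468484/131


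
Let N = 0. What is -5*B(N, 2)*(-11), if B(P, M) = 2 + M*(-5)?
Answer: -440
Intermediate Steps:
B(P, M) = 2 - 5*M
-5*B(N, 2)*(-11) = -5*(2 - 5*2)*(-11) = -5*(2 - 10)*(-11) = -5*(-8)*(-11) = 40*(-11) = -440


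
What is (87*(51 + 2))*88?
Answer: 405768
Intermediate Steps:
(87*(51 + 2))*88 = (87*53)*88 = 4611*88 = 405768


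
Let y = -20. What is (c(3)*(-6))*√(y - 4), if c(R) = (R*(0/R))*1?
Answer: 0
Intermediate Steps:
c(R) = 0 (c(R) = (R*0)*1 = 0*1 = 0)
(c(3)*(-6))*√(y - 4) = (0*(-6))*√(-20 - 4) = 0*√(-24) = 0*(2*I*√6) = 0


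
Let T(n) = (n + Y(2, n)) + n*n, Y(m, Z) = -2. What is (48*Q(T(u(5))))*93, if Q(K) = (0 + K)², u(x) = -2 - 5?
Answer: 7142400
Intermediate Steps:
u(x) = -7
T(n) = -2 + n + n² (T(n) = (n - 2) + n*n = (-2 + n) + n² = -2 + n + n²)
Q(K) = K²
(48*Q(T(u(5))))*93 = (48*(-2 - 7 + (-7)²)²)*93 = (48*(-2 - 7 + 49)²)*93 = (48*40²)*93 = (48*1600)*93 = 76800*93 = 7142400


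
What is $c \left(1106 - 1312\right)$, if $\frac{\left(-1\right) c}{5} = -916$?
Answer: $-943480$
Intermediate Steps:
$c = 4580$ ($c = \left(-5\right) \left(-916\right) = 4580$)
$c \left(1106 - 1312\right) = 4580 \left(1106 - 1312\right) = 4580 \left(-206\right) = -943480$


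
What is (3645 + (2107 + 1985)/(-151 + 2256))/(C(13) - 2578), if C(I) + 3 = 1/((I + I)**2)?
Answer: -1729842764/1224236425 ≈ -1.4130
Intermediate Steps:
C(I) = -3 + 1/(4*I**2) (C(I) = -3 + 1/((I + I)**2) = -3 + 1/((2*I)**2) = -3 + 1/(4*I**2))
(3645 + (2107 + 1985)/(-151 + 2256))/(C(13) - 2578) = (3645 + (2107 + 1985)/(-151 + 2256))/((-3 + (1/4)/13**2) - 2578) = (3645 + 4092/2105)/((-3 + (1/4)*(1/169)) - 2578) = (3645 + 4092*(1/2105))/((-3 + 1/676) - 2578) = (3645 + 4092/2105)/(-2027/676 - 2578) = 7676817/(2105*(-1744755/676)) = (7676817/2105)*(-676/1744755) = -1729842764/1224236425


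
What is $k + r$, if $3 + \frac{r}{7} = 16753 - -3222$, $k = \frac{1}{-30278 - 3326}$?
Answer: $\frac{4697973615}{33604} \approx 1.398 \cdot 10^{5}$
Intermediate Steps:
$k = - \frac{1}{33604}$ ($k = \frac{1}{-33604} = - \frac{1}{33604} \approx -2.9758 \cdot 10^{-5}$)
$r = 139804$ ($r = -21 + 7 \left(16753 - -3222\right) = -21 + 7 \left(16753 + 3222\right) = -21 + 7 \cdot 19975 = -21 + 139825 = 139804$)
$k + r = - \frac{1}{33604} + 139804 = \frac{4697973615}{33604}$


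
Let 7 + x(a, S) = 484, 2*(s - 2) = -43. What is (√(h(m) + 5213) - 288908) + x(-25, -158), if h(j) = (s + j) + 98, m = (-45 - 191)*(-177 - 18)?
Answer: -288431 + √205246/2 ≈ -2.8820e+5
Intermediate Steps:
s = -39/2 (s = 2 + (½)*(-43) = 2 - 43/2 = -39/2 ≈ -19.500)
m = 46020 (m = -236*(-195) = 46020)
h(j) = 157/2 + j (h(j) = (-39/2 + j) + 98 = 157/2 + j)
x(a, S) = 477 (x(a, S) = -7 + 484 = 477)
(√(h(m) + 5213) - 288908) + x(-25, -158) = (√((157/2 + 46020) + 5213) - 288908) + 477 = (√(92197/2 + 5213) - 288908) + 477 = (√(102623/2) - 288908) + 477 = (√205246/2 - 288908) + 477 = (-288908 + √205246/2) + 477 = -288431 + √205246/2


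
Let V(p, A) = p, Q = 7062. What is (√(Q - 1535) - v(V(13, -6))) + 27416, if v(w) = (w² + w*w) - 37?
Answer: 27115 + √5527 ≈ 27189.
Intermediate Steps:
v(w) = -37 + 2*w² (v(w) = (w² + w²) - 37 = 2*w² - 37 = -37 + 2*w²)
(√(Q - 1535) - v(V(13, -6))) + 27416 = (√(7062 - 1535) - (-37 + 2*13²)) + 27416 = (√5527 - (-37 + 2*169)) + 27416 = (√5527 - (-37 + 338)) + 27416 = (√5527 - 1*301) + 27416 = (√5527 - 301) + 27416 = (-301 + √5527) + 27416 = 27115 + √5527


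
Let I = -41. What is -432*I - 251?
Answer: 17461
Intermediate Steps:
-432*I - 251 = -432*(-41) - 251 = 17712 - 251 = 17461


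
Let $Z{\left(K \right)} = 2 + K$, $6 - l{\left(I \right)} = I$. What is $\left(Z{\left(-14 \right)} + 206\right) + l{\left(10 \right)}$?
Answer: $190$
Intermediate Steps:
$l{\left(I \right)} = 6 - I$
$\left(Z{\left(-14 \right)} + 206\right) + l{\left(10 \right)} = \left(\left(2 - 14\right) + 206\right) + \left(6 - 10\right) = \left(-12 + 206\right) + \left(6 - 10\right) = 194 - 4 = 190$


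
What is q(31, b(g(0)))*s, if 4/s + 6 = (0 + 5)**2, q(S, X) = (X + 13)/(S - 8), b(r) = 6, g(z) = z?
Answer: 4/23 ≈ 0.17391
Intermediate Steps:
q(S, X) = (13 + X)/(-8 + S)
s = 4/19 (s = 4/(-6 + (0 + 5)**2) = 4/(-6 + 5**2) = 4/(-6 + 25) = 4/19 ≈ 0.21053)
q(31, b(g(0)))*s = ((13 + 6)/(-8 + 31))*(4/19) = (19/23)*(4/19) = 4/23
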